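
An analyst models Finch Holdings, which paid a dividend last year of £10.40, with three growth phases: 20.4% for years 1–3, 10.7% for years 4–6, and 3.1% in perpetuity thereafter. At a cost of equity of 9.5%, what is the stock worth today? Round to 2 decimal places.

Three-stage DDM. Project D₁…D_6; terminal Gordon value at t=6 with g = 0.031; discount at r = 0.095.
D_1 = 12.5216
D_2 = 15.0760
D_3 = 18.1515
D_4 = 20.0937
D_5 = 22.2438
D_6 = 24.6238
TV_6 = 25.3872/(0.095−0.031) = 396.6746
P₀ = Σ Dₜ/(1+r)ᵗ + TV_6/(1+r)^6 = 310.3427

£310.34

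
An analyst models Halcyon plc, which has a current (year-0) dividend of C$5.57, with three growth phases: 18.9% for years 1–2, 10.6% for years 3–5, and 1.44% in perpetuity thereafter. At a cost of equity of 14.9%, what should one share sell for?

C$68.41

Three-stage DDM. Project D₁…D_5; terminal Gordon value at t=5 with g = 0.0144; discount at r = 0.149.
D_1 = 6.6227
D_2 = 7.8744
D_3 = 8.7091
D_4 = 9.6323
D_5 = 10.6533
TV_5 = 10.8067/(0.149−0.0144) = 80.2876
P₀ = Σ Dₜ/(1+r)ᵗ + TV_5/(1+r)^5 = 68.4071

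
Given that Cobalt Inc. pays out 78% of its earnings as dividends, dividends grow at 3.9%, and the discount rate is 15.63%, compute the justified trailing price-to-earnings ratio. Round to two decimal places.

6.91

Justified trailing P/E = b(1+g)/(r−g) = 0.78×(1+0.039)/(0.1563−0.039) = 6.9090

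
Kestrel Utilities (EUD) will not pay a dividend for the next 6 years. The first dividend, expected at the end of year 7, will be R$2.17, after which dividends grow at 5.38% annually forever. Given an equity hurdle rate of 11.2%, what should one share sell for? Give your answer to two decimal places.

R$19.72

Deferred-dividend DDM. At t=6 the remaining stream is a growing perpetuity with first payment D_7 = 2.17.
V_6 = D_7/(r−g) = 2.17/(0.112−0.0538) = 37.2852
P₀ = V_6/(1+r)^6 = 37.2852/(1+0.112)^6 = 19.7201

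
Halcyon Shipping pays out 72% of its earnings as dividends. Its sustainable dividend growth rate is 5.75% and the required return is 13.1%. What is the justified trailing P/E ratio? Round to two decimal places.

Justified trailing P/E = b(1+g)/(r−g) = 0.72×(1+0.0575)/(0.131−0.0575) = 10.3592

10.36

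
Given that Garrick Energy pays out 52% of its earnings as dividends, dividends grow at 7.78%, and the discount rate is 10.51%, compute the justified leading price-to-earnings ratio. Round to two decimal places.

19.05

Justified leading P/E = b/(r−g) = 0.52/(0.1051−0.0778) = 19.0476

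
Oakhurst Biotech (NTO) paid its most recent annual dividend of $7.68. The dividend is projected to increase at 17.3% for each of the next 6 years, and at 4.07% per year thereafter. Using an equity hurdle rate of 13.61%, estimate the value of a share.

Two-stage DDM. Project D₁…D_6 at 0.173, terminal growth 0.0407, discount at r = 0.1361.
D_1 = 9.0086
D_2 = 10.5671
D_3 = 12.3952
D_4 = 14.5396
D_5 = 17.0550
D_6 = 20.0055
Terminal value at t=6: TV = D_7/(r−g) = 20.8197/(0.1361−0.0407) = 218.2360
P₀ = 9.0086/(1+0.1361)^1 + 10.5671/(1+0.1361)^2 + 12.3952/(1+0.1361)^3 + 14.5396/(1+0.1361)^4 + 17.0550/(1+0.1361)^5 + 20.0055/(1+0.1361)^6 + 218.2360/(1+0.1361)^6 = 153.1022

$153.10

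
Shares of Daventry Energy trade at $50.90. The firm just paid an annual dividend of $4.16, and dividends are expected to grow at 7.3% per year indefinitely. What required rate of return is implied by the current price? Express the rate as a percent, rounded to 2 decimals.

Rearranging the constant-growth DDM: r = D₁/P₀ + g.
D₁ = 4.16 × (1 + 0.073) = 4.4637.
r = 4.4637 / 50.90 + 0.073 = 0.08770 + 0.073 = 0.16070

16.07%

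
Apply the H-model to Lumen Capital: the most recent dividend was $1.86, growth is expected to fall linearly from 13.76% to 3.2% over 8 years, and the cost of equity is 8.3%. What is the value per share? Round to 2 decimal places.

H-model: P₀ = D₀[(1+g_L) + H(g_S−g_L)]/(r−g_L), with H = 8/2 = 4.
P₀ = 1.86 × [(1+0.032) + 4×(0.1376−0.032)] / (0.083−0.032)
   = 1.86 × 1.4544 / 0.051 = 53.0428

$53.04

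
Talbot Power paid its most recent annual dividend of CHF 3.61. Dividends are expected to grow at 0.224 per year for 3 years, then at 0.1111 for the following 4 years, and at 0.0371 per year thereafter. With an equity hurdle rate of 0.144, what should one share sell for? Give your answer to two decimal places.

Three-stage DDM. Project D₁…D_7; terminal Gordon value at t=7 with g = 0.0371; discount at r = 0.144.
D_1 = 4.4186
D_2 = 5.4084
D_3 = 6.6199
D_4 = 7.3554
D_5 = 8.1726
D_6 = 9.0805
D_7 = 10.0894
TV_7 = 10.4637/(0.144−0.0371) = 97.8829
P₀ = Σ Dₜ/(1+r)ᵗ + TV_7/(1+r)^7 = 67.0374

CHF 67.04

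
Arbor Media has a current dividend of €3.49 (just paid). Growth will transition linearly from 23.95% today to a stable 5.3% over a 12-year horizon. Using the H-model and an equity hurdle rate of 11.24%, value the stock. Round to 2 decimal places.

H-model: P₀ = D₀[(1+g_L) + H(g_S−g_L)]/(r−g_L), with H = 12/2 = 6.
P₀ = 3.49 × [(1+0.053) + 6×(0.2395−0.053)] / (0.1124−0.053)
   = 3.49 × 2.1720 / 0.0594 = 127.6141

€127.61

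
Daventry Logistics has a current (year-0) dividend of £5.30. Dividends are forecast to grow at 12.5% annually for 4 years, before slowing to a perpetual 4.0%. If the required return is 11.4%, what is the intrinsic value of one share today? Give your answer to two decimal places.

£99.20

Two-stage DDM. Project D₁…D_4 at 0.125, terminal growth 0.04, discount at r = 0.114.
D_1 = 5.9625
D_2 = 6.7078
D_3 = 7.5463
D_4 = 8.4896
Terminal value at t=4: TV = D_5/(r−g) = 8.8292/(0.114−0.04) = 119.3129
P₀ = 5.9625/(1+0.114)^1 + 6.7078/(1+0.114)^2 + 7.5463/(1+0.114)^3 + 8.4896/(1+0.114)^4 + 119.3129/(1+0.114)^4 = 99.2009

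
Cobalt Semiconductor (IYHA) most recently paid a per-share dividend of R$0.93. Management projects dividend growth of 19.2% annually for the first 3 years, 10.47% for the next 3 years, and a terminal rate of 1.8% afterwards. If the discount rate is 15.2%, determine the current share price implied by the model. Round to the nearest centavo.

R$12.73

Three-stage DDM. Project D₁…D_6; terminal Gordon value at t=6 with g = 0.018; discount at r = 0.152.
D_1 = 1.1086
D_2 = 1.3214
D_3 = 1.5751
D_4 = 1.7400
D_5 = 1.9222
D_6 = 2.1235
TV_6 = 2.1617/(0.152−0.018) = 16.1320
P₀ = Σ Dₜ/(1+r)ᵗ + TV_6/(1+r)^6 = 12.7341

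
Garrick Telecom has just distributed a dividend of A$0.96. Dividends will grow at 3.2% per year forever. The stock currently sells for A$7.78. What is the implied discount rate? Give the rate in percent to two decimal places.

Rearranging the constant-growth DDM: r = D₁/P₀ + g.
D₁ = 0.96 × (1 + 0.032) = 0.9907.
r = 0.9907 / 7.78 + 0.032 = 0.12734 + 0.032 = 0.15934

15.93%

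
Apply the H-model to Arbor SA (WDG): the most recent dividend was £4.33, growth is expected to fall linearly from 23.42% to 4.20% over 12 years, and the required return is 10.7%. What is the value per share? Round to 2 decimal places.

£146.23

H-model: P₀ = D₀[(1+g_L) + H(g_S−g_L)]/(r−g_L), with H = 12/2 = 6.
P₀ = 4.33 × [(1+0.042) + 6×(0.2342−0.042)] / (0.107−0.042)
   = 4.33 × 2.1952 / 0.065 = 146.2341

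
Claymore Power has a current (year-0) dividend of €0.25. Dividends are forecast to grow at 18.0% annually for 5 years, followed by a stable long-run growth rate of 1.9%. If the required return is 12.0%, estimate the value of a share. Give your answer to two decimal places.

€4.74

Two-stage DDM. Project D₁…D_5 at 0.18, terminal growth 0.019, discount at r = 0.12.
D_1 = 0.2950
D_2 = 0.3481
D_3 = 0.4108
D_4 = 0.4847
D_5 = 0.5719
Terminal value at t=5: TV = D_6/(r−g) = 0.5828/(0.12−0.019) = 5.7704
P₀ = 0.2950/(1+0.12)^1 + 0.3481/(1+0.12)^2 + 0.4108/(1+0.12)^3 + 0.4847/(1+0.12)^4 + 0.5719/(1+0.12)^5 + 5.7704/(1+0.12)^5 = 4.7401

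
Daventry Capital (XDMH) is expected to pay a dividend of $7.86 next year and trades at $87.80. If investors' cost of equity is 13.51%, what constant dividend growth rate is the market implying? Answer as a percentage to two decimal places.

4.56%

From P₀ = D₁/(r − g), the implied growth is g = r − D₁/P₀.
g = 0.1351 − 7.86/87.80 = 0.1351 − 0.08952 = 0.04558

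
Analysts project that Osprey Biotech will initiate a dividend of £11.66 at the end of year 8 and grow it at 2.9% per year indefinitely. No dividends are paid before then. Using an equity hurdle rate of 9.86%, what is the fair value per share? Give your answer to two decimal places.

Deferred-dividend DDM. At t=7 the remaining stream is a growing perpetuity with first payment D_8 = 11.66.
V_7 = D_8/(r−g) = 11.66/(0.0986−0.029) = 167.5287
P₀ = V_7/(1+r)^7 = 167.5287/(1+0.0986)^7 = 86.7385

£86.74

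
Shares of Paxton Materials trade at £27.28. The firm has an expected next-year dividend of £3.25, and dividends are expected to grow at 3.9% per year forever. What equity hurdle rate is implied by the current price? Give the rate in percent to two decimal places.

Rearranging the constant-growth DDM: r = D₁/P₀ + g.
r = 3.2500 / 27.28 + 0.039 = 0.11913 + 0.039 = 0.15813

15.81%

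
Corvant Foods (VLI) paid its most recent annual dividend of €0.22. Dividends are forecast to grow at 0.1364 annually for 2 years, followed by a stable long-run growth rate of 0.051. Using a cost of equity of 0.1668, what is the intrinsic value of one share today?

€2.32

Two-stage DDM. Project D₁…D_2 at 0.1364, terminal growth 0.051, discount at r = 0.1668.
D_1 = 0.2500
D_2 = 0.2841
Terminal value at t=2: TV = D_3/(r−g) = 0.2986/(0.1668−0.051) = 2.5786
P₀ = 0.2500/(1+0.1668)^1 + 0.2841/(1+0.1668)^2 + 2.5786/(1+0.1668)^2 = 2.3170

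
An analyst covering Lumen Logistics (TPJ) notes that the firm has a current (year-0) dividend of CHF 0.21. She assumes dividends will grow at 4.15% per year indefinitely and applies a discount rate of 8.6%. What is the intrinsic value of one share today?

Gordon growth model: P₀ = D₁/(r − g). D₁ = 0.21 × (1 + 0.0415) = 0.2187.
P₀ = 0.2187 / (0.086 − 0.0415) = 0.2187 / 0.0445 = 4.9149

CHF 4.91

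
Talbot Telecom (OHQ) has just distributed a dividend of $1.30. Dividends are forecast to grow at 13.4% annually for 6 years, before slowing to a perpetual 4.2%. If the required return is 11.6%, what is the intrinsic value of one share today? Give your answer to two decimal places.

$28.40

Two-stage DDM. Project D₁…D_6 at 0.134, terminal growth 0.042, discount at r = 0.116.
D_1 = 1.4742
D_2 = 1.6717
D_3 = 1.8958
D_4 = 2.1498
D_5 = 2.4379
D_6 = 2.7645
Terminal value at t=6: TV = D_7/(r−g) = 2.8806/(0.116−0.042) = 38.9276
P₀ = 1.4742/(1+0.116)^1 + 1.6717/(1+0.116)^2 + 1.8958/(1+0.116)^3 + 2.1498/(1+0.116)^4 + 2.4379/(1+0.116)^5 + 2.7645/(1+0.116)^6 + 38.9276/(1+0.116)^6 = 28.4022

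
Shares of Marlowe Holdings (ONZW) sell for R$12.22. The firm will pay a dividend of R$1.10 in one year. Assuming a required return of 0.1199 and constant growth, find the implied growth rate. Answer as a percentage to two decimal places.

From P₀ = D₁/(r − g), the implied growth is g = r − D₁/P₀.
g = 0.1199 − 1.10/12.22 = 0.1199 − 0.09002 = 0.02988

2.99%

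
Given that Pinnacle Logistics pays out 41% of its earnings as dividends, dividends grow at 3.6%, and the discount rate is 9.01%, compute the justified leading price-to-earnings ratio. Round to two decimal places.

Justified leading P/E = b/(r−g) = 0.41/(0.0901−0.036) = 7.5786

7.58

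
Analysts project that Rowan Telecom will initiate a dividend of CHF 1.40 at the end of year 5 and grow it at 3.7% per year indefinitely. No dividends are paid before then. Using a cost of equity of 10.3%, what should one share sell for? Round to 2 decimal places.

Deferred-dividend DDM. At t=4 the remaining stream is a growing perpetuity with first payment D_5 = 1.40.
V_4 = D_5/(r−g) = 1.40/(0.103−0.037) = 21.2121
P₀ = V_4/(1+r)^4 = 21.2121/(1+0.103)^4 = 14.3312

CHF 14.33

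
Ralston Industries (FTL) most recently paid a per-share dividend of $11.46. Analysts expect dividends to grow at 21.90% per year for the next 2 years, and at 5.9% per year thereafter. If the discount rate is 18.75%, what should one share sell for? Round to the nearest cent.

Two-stage DDM. Project D₁…D_2 at 0.219, terminal growth 0.059, discount at r = 0.1875.
D_1 = 13.9697
D_2 = 17.0291
Terminal value at t=2: TV = D_3/(r−g) = 18.0338/(0.1875−0.059) = 140.3411
P₀ = 13.9697/(1+0.1875)^1 + 17.0291/(1+0.1875)^2 + 140.3411/(1+0.1875)^2 = 123.3617

$123.36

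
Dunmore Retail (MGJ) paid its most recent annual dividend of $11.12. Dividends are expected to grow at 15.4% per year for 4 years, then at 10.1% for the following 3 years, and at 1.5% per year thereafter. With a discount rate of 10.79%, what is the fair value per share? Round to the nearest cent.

Three-stage DDM. Project D₁…D_7; terminal Gordon value at t=7 with g = 0.015; discount at r = 0.1079.
D_1 = 12.8325
D_2 = 14.8087
D_3 = 17.0892
D_4 = 19.7210
D_5 = 21.7128
D_6 = 23.9058
D_7 = 26.3202
TV_7 = 26.7151/(0.1079−0.015) = 287.5678
P₀ = Σ Dₜ/(1+r)ᵗ + TV_7/(1+r)^7 = 228.4430

$228.44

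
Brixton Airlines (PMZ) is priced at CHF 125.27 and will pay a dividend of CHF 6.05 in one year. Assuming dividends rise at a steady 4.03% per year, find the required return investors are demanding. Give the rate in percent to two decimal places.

Rearranging the constant-growth DDM: r = D₁/P₀ + g.
r = 6.0500 / 125.27 + 0.0403 = 0.04830 + 0.0403 = 0.08860

8.86%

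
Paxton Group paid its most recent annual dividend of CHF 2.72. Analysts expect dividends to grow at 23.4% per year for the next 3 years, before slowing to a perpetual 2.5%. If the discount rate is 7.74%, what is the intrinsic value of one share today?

Two-stage DDM. Project D₁…D_3 at 0.234, terminal growth 0.025, discount at r = 0.0774.
D_1 = 3.3565
D_2 = 4.1419
D_3 = 5.1111
Terminal value at t=3: TV = D_4/(r−g) = 5.2389/(0.0774−0.025) = 99.9786
P₀ = 3.3565/(1+0.0774)^1 + 4.1419/(1+0.0774)^2 + 5.1111/(1+0.0774)^3 + 99.9786/(1+0.0774)^3 = 90.7125

CHF 90.71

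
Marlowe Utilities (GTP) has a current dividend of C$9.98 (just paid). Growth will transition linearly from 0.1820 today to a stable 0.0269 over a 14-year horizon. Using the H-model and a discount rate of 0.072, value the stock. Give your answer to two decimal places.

H-model: P₀ = D₀[(1+g_L) + H(g_S−g_L)]/(r−g_L), with H = 14/2 = 7.
P₀ = 9.98 × [(1+0.0269) + 7×(0.182−0.0269)] / (0.072−0.0269)
   = 9.98 × 2.1126 / 0.0451 = 467.4889

C$467.49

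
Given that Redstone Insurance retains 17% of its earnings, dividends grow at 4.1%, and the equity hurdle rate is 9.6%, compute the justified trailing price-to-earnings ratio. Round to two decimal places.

15.71

Payout ratio b = 1 − 0.17 = 0.83.
Justified trailing P/E = b(1+g)/(r−g) = 0.83×(1+0.041)/(0.096−0.041) = 15.7096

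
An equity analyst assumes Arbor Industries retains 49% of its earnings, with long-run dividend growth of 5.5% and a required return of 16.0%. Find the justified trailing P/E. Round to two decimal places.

5.12

Payout ratio b = 1 − 0.49 = 0.51.
Justified trailing P/E = b(1+g)/(r−g) = 0.51×(1+0.055)/(0.16−0.055) = 5.1243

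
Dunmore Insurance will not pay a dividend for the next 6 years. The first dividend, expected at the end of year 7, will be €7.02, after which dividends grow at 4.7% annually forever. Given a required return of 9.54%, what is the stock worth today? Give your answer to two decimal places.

Deferred-dividend DDM. At t=6 the remaining stream is a growing perpetuity with first payment D_7 = 7.02.
V_6 = D_7/(r−g) = 7.02/(0.0954−0.047) = 145.0413
P₀ = V_6/(1+r)^6 = 145.0413/(1+0.0954)^6 = 83.9567

€83.96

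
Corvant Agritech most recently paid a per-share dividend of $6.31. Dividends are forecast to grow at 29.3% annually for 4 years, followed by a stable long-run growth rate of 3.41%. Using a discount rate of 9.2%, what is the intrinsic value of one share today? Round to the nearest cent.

Two-stage DDM. Project D₁…D_4 at 0.293, terminal growth 0.0341, discount at r = 0.092.
D_1 = 8.1588
D_2 = 10.5494
D_3 = 13.6403
D_4 = 17.6369
Terminal value at t=4: TV = D_5/(r−g) = 18.2384/(0.092−0.0341) = 314.9977
P₀ = 8.1588/(1+0.092)^1 + 10.5494/(1+0.092)^2 + 13.6403/(1+0.092)^3 + 17.6369/(1+0.092)^4 + 314.9977/(1+0.092)^4 = 260.7184

$260.72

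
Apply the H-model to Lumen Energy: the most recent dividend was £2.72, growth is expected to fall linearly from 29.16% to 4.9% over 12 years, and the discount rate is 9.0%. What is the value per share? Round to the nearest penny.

£166.16

H-model: P₀ = D₀[(1+g_L) + H(g_S−g_L)]/(r−g_L), with H = 12/2 = 6.
P₀ = 2.72 × [(1+0.049) + 6×(0.2916−0.049)] / (0.09−0.049)
   = 2.72 × 2.5046 / 0.041 = 166.1588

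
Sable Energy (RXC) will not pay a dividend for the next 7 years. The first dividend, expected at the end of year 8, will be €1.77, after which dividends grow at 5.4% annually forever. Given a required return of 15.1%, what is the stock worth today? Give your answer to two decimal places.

€6.82

Deferred-dividend DDM. At t=7 the remaining stream is a growing perpetuity with first payment D_8 = 1.77.
V_7 = D_8/(r−g) = 1.77/(0.151−0.054) = 18.2474
P₀ = V_7/(1+r)^7 = 18.2474/(1+0.151)^7 = 6.8183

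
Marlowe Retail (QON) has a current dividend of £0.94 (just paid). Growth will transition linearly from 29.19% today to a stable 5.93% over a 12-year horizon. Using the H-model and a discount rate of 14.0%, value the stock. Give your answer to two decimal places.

H-model: P₀ = D₀[(1+g_L) + H(g_S−g_L)]/(r−g_L), with H = 12/2 = 6.
P₀ = 0.94 × [(1+0.0593) + 6×(0.2919−0.0593)] / (0.14−0.0593)
   = 0.94 × 2.4549 / 0.0807 = 28.5949

£28.59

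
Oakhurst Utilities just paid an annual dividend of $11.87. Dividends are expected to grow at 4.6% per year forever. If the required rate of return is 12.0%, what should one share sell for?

Gordon growth model: P₀ = D₁/(r − g). D₁ = 11.87 × (1 + 0.046) = 12.4160.
P₀ = 12.4160 / (0.12 − 0.046) = 12.4160 / 0.074 = 167.7841

$167.78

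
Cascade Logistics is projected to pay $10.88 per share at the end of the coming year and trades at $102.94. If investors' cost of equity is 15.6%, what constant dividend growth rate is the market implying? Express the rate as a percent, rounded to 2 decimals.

5.03%

From P₀ = D₁/(r − g), the implied growth is g = r − D₁/P₀.
g = 0.156 − 10.88/102.94 = 0.156 − 0.10569 = 0.05031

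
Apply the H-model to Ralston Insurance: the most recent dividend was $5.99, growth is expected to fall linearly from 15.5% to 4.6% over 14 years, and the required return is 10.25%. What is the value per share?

$191.79

H-model: P₀ = D₀[(1+g_L) + H(g_S−g_L)]/(r−g_L), with H = 14/2 = 7.
P₀ = 5.99 × [(1+0.046) + 7×(0.155−0.046)] / (0.1025−0.046)
   = 5.99 × 1.8090 / 0.0565 = 191.7860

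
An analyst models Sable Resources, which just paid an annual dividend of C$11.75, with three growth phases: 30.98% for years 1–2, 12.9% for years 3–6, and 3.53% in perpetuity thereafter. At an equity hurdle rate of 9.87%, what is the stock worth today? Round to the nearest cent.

C$406.27

Three-stage DDM. Project D₁…D_6; terminal Gordon value at t=6 with g = 0.0353; discount at r = 0.0987.
D_1 = 15.3902
D_2 = 20.1580
D_3 = 22.7584
D_4 = 25.6942
D_5 = 29.0088
D_6 = 32.7509
TV_6 = 33.9070/(0.0987−0.0353) = 534.8113
P₀ = Σ Dₜ/(1+r)ᵗ + TV_6/(1+r)^6 = 406.2730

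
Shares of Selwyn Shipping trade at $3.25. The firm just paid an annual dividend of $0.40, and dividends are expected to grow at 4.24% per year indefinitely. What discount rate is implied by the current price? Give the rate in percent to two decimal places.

Rearranging the constant-growth DDM: r = D₁/P₀ + g.
D₁ = 0.40 × (1 + 0.0424) = 0.4170.
r = 0.4170 / 3.25 + 0.0424 = 0.12830 + 0.0424 = 0.17070

17.07%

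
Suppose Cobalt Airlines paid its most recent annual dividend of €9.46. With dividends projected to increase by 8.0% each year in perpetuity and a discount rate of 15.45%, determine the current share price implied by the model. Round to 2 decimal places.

Gordon growth model: P₀ = D₁/(r − g). D₁ = 9.46 × (1 + 0.08) = 10.2168.
P₀ = 10.2168 / (0.1545 − 0.08) = 10.2168 / 0.0745 = 137.1383

€137.14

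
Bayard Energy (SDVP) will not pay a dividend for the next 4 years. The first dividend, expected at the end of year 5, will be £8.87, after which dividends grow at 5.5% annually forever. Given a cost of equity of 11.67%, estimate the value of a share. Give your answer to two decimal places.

Deferred-dividend DDM. At t=4 the remaining stream is a growing perpetuity with first payment D_5 = 8.87.
V_4 = D_5/(r−g) = 8.87/(0.1167−0.055) = 143.7601
P₀ = V_4/(1+r)^4 = 143.7601/(1+0.1167)^4 = 92.4469

£92.45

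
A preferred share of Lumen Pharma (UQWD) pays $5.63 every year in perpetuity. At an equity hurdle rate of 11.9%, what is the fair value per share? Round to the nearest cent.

Zero-growth DDM (perpetuity): P₀ = D/r = 5.63 / 0.119 = 47.3109

$47.31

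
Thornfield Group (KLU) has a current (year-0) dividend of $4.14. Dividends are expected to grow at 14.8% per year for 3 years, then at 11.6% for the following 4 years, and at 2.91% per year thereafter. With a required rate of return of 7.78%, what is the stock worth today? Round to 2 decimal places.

$157.48

Three-stage DDM. Project D₁…D_7; terminal Gordon value at t=7 with g = 0.0291; discount at r = 0.0778.
D_1 = 4.7527
D_2 = 5.4561
D_3 = 6.2636
D_4 = 6.9902
D_5 = 7.8011
D_6 = 8.7060
D_7 = 9.7159
TV_7 = 9.9986/(0.0778−0.0291) = 205.3106
P₀ = Σ Dₜ/(1+r)ᵗ + TV_7/(1+r)^7 = 157.4765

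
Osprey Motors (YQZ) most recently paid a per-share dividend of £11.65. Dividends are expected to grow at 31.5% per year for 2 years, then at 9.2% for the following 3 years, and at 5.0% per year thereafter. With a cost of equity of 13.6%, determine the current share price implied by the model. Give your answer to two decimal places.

£241.69

Three-stage DDM. Project D₁…D_5; terminal Gordon value at t=5 with g = 0.05; discount at r = 0.136.
D_1 = 15.3197
D_2 = 20.1455
D_3 = 21.9989
D_4 = 24.0227
D_5 = 26.2328
TV_5 = 27.5445/(0.136−0.05) = 320.2847
P₀ = Σ Dₜ/(1+r)ᵗ + TV_5/(1+r)^5 = 241.6884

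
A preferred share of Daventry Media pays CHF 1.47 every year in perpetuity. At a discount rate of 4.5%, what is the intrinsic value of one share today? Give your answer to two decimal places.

Zero-growth DDM (perpetuity): P₀ = D/r = 1.47 / 0.045 = 32.6667

CHF 32.67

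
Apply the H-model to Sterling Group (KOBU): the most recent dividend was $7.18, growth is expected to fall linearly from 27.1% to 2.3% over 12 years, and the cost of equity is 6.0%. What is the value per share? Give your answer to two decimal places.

H-model: P₀ = D₀[(1+g_L) + H(g_S−g_L)]/(r−g_L), with H = 12/2 = 6.
P₀ = 7.18 × [(1+0.023) + 6×(0.271−0.023)] / (0.06−0.023)
   = 7.18 × 2.5110 / 0.037 = 487.2697

$487.27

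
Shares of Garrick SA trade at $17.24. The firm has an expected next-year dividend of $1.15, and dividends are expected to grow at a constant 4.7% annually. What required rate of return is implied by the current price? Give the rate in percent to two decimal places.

11.37%

Rearranging the constant-growth DDM: r = D₁/P₀ + g.
r = 1.1500 / 17.24 + 0.047 = 0.06671 + 0.047 = 0.11371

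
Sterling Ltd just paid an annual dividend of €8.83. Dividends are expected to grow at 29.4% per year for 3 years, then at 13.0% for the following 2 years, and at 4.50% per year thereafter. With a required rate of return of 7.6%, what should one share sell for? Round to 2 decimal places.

Three-stage DDM. Project D₁…D_5; terminal Gordon value at t=5 with g = 0.045; discount at r = 0.076.
D_1 = 11.4260
D_2 = 14.7853
D_3 = 19.1321
D_4 = 21.6193
D_5 = 24.4298
TV_5 = 25.5292/(0.076−0.045) = 823.5216
P₀ = Σ Dₜ/(1+r)ᵗ + TV_5/(1+r)^5 = 642.7839

€642.78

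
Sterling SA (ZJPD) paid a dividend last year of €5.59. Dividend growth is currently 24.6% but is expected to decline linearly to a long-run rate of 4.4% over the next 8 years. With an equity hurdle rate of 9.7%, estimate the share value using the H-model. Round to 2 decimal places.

€195.33

H-model: P₀ = D₀[(1+g_L) + H(g_S−g_L)]/(r−g_L), with H = 8/2 = 4.
P₀ = 5.59 × [(1+0.044) + 4×(0.246−0.044)] / (0.097−0.044)
   = 5.59 × 1.8520 / 0.053 = 195.3336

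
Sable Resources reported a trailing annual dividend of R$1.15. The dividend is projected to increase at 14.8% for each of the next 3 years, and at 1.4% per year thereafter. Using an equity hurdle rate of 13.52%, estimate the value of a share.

Two-stage DDM. Project D₁…D_3 at 0.148, terminal growth 0.014, discount at r = 0.1352.
D_1 = 1.3202
D_2 = 1.5156
D_3 = 1.7399
Terminal value at t=3: TV = D_4/(r−g) = 1.7643/(0.1352−0.014) = 14.5566
P₀ = 1.3202/(1+0.1352)^1 + 1.5156/(1+0.1352)^2 + 1.7399/(1+0.1352)^3 + 14.5566/(1+0.1352)^3 = 13.4788

R$13.48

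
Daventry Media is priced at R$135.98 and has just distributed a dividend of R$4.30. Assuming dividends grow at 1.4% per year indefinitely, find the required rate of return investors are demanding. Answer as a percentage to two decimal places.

Rearranging the constant-growth DDM: r = D₁/P₀ + g.
D₁ = 4.30 × (1 + 0.014) = 4.3602.
r = 4.3602 / 135.98 + 0.014 = 0.03207 + 0.014 = 0.04607

4.61%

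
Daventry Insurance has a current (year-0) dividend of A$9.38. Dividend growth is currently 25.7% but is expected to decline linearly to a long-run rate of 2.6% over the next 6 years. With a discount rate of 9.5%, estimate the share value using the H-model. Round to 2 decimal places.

A$233.68

H-model: P₀ = D₀[(1+g_L) + H(g_S−g_L)]/(r−g_L), with H = 6/2 = 3.
P₀ = 9.38 × [(1+0.026) + 3×(0.257−0.026)] / (0.095−0.026)
   = 9.38 × 1.7190 / 0.069 = 233.6843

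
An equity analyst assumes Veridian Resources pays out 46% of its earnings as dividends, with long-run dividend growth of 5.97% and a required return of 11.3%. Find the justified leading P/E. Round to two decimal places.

8.63

Justified leading P/E = b/(r−g) = 0.46/(0.113−0.0597) = 8.6304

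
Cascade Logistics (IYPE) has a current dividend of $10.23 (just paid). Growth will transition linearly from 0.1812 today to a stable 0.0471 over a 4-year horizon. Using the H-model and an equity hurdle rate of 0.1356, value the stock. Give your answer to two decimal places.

$152.04

H-model: P₀ = D₀[(1+g_L) + H(g_S−g_L)]/(r−g_L), with H = 4/2 = 2.
P₀ = 10.23 × [(1+0.0471) + 2×(0.1812−0.0471)] / (0.1356−0.0471)
   = 10.23 × 1.3153 / 0.0885 = 152.0398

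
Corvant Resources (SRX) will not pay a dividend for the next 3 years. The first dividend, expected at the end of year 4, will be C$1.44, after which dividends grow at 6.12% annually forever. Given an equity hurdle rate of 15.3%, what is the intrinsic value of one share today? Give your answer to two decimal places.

C$10.23

Deferred-dividend DDM. At t=3 the remaining stream is a growing perpetuity with first payment D_4 = 1.44.
V_3 = D_4/(r−g) = 1.44/(0.153−0.0612) = 15.6863
P₀ = V_3/(1+r)^3 = 15.6863/(1+0.153)^3 = 10.2337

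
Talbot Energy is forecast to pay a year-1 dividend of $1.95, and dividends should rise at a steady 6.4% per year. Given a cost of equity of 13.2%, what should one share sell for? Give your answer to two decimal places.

$28.68

Gordon growth model: P₀ = D₁/(r − g), with D₁ = 1.95 given directly.
P₀ = 1.9500 / (0.132 − 0.064) = 1.9500 / 0.068 = 28.6765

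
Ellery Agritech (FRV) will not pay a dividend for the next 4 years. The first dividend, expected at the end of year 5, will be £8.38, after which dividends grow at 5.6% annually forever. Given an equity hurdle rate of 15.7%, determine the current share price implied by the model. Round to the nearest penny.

£46.30

Deferred-dividend DDM. At t=4 the remaining stream is a growing perpetuity with first payment D_5 = 8.38.
V_4 = D_5/(r−g) = 8.38/(0.157−0.056) = 82.9703
P₀ = V_4/(1+r)^4 = 82.9703/(1+0.157)^4 = 46.3009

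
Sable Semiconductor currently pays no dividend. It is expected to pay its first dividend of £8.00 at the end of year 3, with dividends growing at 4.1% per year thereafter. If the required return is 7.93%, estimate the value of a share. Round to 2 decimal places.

£179.31

Deferred-dividend DDM. At t=2 the remaining stream is a growing perpetuity with first payment D_3 = 8.00.
V_2 = D_3/(r−g) = 8.00/(0.0793−0.041) = 208.8773
P₀ = V_2/(1+r)^2 = 208.8773/(1+0.0793)^2 = 179.3110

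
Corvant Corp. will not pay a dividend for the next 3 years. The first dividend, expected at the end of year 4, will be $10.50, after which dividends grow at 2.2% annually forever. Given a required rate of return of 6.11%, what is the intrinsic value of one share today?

Deferred-dividend DDM. At t=3 the remaining stream is a growing perpetuity with first payment D_4 = 10.50.
V_3 = D_4/(r−g) = 10.50/(0.0611−0.022) = 268.5422
P₀ = V_3/(1+r)^3 = 268.5422/(1+0.0611)^3 = 224.7727

$224.77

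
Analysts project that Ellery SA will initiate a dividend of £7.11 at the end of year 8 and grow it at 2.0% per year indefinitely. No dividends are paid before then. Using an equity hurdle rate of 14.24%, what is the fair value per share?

Deferred-dividend DDM. At t=7 the remaining stream is a growing perpetuity with first payment D_8 = 7.11.
V_7 = D_8/(r−g) = 7.11/(0.1424−0.02) = 58.0882
P₀ = V_7/(1+r)^7 = 58.0882/(1+0.1424)^7 = 22.8750

£22.87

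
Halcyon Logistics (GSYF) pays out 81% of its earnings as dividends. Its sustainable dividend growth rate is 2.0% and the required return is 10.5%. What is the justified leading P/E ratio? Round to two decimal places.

9.53

Justified leading P/E = b/(r−g) = 0.81/(0.105−0.02) = 9.5294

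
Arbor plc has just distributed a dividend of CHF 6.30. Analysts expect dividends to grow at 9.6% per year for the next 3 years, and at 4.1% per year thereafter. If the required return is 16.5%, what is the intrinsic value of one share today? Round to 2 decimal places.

CHF 60.79

Two-stage DDM. Project D₁…D_3 at 0.096, terminal growth 0.041, discount at r = 0.165.
D_1 = 6.9048
D_2 = 7.5677
D_3 = 8.2942
Terminal value at t=3: TV = D_4/(r−g) = 8.6342/(0.165−0.041) = 69.6308
P₀ = 6.9048/(1+0.165)^1 + 7.5677/(1+0.165)^2 + 8.2942/(1+0.165)^3 + 69.6308/(1+0.165)^3 = 60.7859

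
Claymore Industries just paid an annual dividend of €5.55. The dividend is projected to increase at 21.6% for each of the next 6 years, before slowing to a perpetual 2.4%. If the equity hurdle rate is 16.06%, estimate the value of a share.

Two-stage DDM. Project D₁…D_6 at 0.216, terminal growth 0.024, discount at r = 0.1606.
D_1 = 6.7488
D_2 = 8.2065
D_3 = 9.9792
D_4 = 12.1347
D_5 = 14.7557
D_6 = 17.9430
Terminal value at t=6: TV = D_7/(r−g) = 18.3736/(0.1606−0.024) = 134.5066
P₀ = 6.7488/(1+0.1606)^1 + 8.2065/(1+0.1606)^2 + 9.9792/(1+0.1606)^3 + 12.1347/(1+0.1606)^4 + 14.7557/(1+0.1606)^5 + 17.9430/(1+0.1606)^6 + 134.5066/(1+0.1606)^6 = 94.3639

€94.36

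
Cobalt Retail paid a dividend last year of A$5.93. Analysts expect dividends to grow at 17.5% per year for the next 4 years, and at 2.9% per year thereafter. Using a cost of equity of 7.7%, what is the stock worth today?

A$209.73

Two-stage DDM. Project D₁…D_4 at 0.175, terminal growth 0.029, discount at r = 0.077.
D_1 = 6.9677
D_2 = 8.1871
D_3 = 9.6198
D_4 = 11.3033
Terminal value at t=4: TV = D_5/(r−g) = 11.6311/(0.077−0.029) = 242.3150
P₀ = 6.9677/(1+0.077)^1 + 8.1871/(1+0.077)^2 + 9.6198/(1+0.077)^3 + 11.3033/(1+0.077)^4 + 242.3150/(1+0.077)^4 = 209.7312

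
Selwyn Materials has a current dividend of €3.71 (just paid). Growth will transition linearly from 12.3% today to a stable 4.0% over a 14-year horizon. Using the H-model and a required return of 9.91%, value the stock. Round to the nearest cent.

H-model: P₀ = D₀[(1+g_L) + H(g_S−g_L)]/(r−g_L), with H = 14/2 = 7.
P₀ = 3.71 × [(1+0.04) + 7×(0.123−0.04)] / (0.0991−0.04)
   = 3.71 × 1.6210 / 0.0591 = 101.7582

€101.76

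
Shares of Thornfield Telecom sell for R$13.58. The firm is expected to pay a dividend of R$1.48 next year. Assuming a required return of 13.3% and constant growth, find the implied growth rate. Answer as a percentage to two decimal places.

2.40%

From P₀ = D₁/(r − g), the implied growth is g = r − D₁/P₀.
g = 0.133 − 1.48/13.58 = 0.133 − 0.10898 = 0.02402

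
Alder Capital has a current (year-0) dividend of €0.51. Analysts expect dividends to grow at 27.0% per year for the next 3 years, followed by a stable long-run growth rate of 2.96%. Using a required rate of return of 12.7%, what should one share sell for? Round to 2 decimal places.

€9.67

Two-stage DDM. Project D₁…D_3 at 0.27, terminal growth 0.0296, discount at r = 0.127.
D_1 = 0.6477
D_2 = 0.8226
D_3 = 1.0447
Terminal value at t=3: TV = D_4/(r−g) = 1.0756/(0.127−0.0296) = 11.0431
P₀ = 0.6477/(1+0.127)^1 + 0.8226/(1+0.127)^2 + 1.0447/(1+0.127)^3 + 11.0431/(1+0.127)^3 = 9.6669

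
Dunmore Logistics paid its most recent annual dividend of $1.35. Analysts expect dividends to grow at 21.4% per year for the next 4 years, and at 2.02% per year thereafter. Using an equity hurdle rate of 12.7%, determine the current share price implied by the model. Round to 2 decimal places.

Two-stage DDM. Project D₁…D_4 at 0.214, terminal growth 0.0202, discount at r = 0.127.
D_1 = 1.6389
D_2 = 1.9896
D_3 = 2.4154
D_4 = 2.9323
Terminal value at t=4: TV = D_5/(r−g) = 2.9915/(0.127−0.0202) = 28.0106
P₀ = 1.6389/(1+0.127)^1 + 1.9896/(1+0.127)^2 + 2.4154/(1+0.127)^3 + 2.9323/(1+0.127)^4 + 28.0106/(1+0.127)^4 = 23.8888

$23.89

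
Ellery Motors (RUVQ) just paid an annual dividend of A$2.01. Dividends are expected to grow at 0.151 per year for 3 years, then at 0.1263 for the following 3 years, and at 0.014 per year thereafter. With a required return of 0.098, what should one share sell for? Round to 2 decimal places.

Three-stage DDM. Project D₁…D_6; terminal Gordon value at t=6 with g = 0.014; discount at r = 0.098.
D_1 = 2.3135
D_2 = 2.6629
D_3 = 3.0649
D_4 = 3.4520
D_5 = 3.8880
D_6 = 4.3791
TV_6 = 4.4404/(0.098−0.014) = 52.8619
P₀ = Σ Dₜ/(1+r)ᵗ + TV_6/(1+r)^6 = 44.1081

A$44.11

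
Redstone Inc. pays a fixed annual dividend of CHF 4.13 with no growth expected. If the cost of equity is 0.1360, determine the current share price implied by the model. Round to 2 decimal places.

CHF 30.37

Zero-growth DDM (perpetuity): P₀ = D/r = 4.13 / 0.136 = 30.3676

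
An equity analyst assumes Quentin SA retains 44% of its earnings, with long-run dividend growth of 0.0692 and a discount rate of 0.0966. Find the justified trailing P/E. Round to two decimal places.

21.85

Payout ratio b = 1 − 0.44 = 0.56.
Justified trailing P/E = b(1+g)/(r−g) = 0.56×(1+0.0692)/(0.0966−0.0692) = 21.8523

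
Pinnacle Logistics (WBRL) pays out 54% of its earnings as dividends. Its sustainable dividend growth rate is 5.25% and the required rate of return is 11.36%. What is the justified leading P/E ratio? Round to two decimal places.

8.84

Justified leading P/E = b/(r−g) = 0.54/(0.1136−0.0525) = 8.8380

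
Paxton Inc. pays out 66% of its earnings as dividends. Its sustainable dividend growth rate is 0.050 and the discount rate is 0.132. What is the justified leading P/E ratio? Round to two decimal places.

Justified leading P/E = b/(r−g) = 0.66/(0.132−0.05) = 8.0488

8.05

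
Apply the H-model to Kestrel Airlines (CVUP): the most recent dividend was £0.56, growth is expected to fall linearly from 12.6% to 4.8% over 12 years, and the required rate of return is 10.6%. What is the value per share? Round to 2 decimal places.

H-model: P₀ = D₀[(1+g_L) + H(g_S−g_L)]/(r−g_L), with H = 12/2 = 6.
P₀ = 0.56 × [(1+0.048) + 6×(0.126−0.048)] / (0.106−0.048)
   = 0.56 × 1.5160 / 0.058 = 14.6372

£14.64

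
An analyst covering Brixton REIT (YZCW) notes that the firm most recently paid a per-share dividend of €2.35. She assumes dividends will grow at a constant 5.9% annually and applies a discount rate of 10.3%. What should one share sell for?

€56.56

Gordon growth model: P₀ = D₁/(r − g). D₁ = 2.35 × (1 + 0.059) = 2.4886.
P₀ = 2.4886 / (0.103 − 0.059) = 2.4886 / 0.044 = 56.5602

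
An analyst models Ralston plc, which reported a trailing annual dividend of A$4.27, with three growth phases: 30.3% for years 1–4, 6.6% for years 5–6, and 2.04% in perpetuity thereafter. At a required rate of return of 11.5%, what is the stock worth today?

Three-stage DDM. Project D₁…D_6; terminal Gordon value at t=6 with g = 0.0204; discount at r = 0.115.
D_1 = 5.5638
D_2 = 7.2496
D_3 = 9.4463
D_4 = 12.3085
D_5 = 13.1209
D_6 = 13.9869
TV_6 = 14.2722/(0.115−0.0204) = 150.8687
P₀ = Σ Dₜ/(1+r)ᵗ + TV_6/(1+r)^6 = 119.0065

A$119.01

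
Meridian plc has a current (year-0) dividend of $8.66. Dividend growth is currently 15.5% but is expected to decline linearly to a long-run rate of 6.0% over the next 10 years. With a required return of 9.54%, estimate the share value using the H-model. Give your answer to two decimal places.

H-model: P₀ = D₀[(1+g_L) + H(g_S−g_L)]/(r−g_L), with H = 10/2 = 5.
P₀ = 8.66 × [(1+0.06) + 5×(0.155−0.06)] / (0.0954−0.06)
   = 8.66 × 1.5350 / 0.0354 = 375.5113

$375.51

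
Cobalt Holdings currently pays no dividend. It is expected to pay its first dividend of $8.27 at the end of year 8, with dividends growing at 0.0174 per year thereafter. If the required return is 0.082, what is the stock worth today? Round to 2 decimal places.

Deferred-dividend DDM. At t=7 the remaining stream is a growing perpetuity with first payment D_8 = 8.27.
V_7 = D_8/(r−g) = 8.27/(0.082−0.0174) = 128.0186
P₀ = V_7/(1+r)^7 = 128.0186/(1+0.082)^7 = 73.7364

$73.74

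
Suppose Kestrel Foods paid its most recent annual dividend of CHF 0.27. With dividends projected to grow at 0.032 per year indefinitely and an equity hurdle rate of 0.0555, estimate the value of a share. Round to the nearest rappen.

Gordon growth model: P₀ = D₁/(r − g). D₁ = 0.27 × (1 + 0.032) = 0.2786.
P₀ = 0.2786 / (0.0555 − 0.032) = 0.2786 / 0.0235 = 11.8570

CHF 11.86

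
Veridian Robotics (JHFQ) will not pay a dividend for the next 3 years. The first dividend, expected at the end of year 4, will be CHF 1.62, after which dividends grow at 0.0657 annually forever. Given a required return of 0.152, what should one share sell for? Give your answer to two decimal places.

Deferred-dividend DDM. At t=3 the remaining stream is a growing perpetuity with first payment D_4 = 1.62.
V_3 = D_4/(r−g) = 1.62/(0.152−0.0657) = 18.7717
P₀ = V_3/(1+r)^3 = 18.7717/(1+0.152)^3 = 12.2785

CHF 12.28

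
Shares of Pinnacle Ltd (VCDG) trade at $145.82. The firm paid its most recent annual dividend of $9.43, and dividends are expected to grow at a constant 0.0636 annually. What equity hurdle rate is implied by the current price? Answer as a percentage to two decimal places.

13.24%

Rearranging the constant-growth DDM: r = D₁/P₀ + g.
D₁ = 9.43 × (1 + 0.0636) = 10.0297.
r = 10.0297 / 145.82 + 0.0636 = 0.06878 + 0.0636 = 0.13238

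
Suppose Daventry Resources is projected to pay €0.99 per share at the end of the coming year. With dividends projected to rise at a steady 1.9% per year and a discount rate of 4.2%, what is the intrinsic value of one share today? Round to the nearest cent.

€43.04

Gordon growth model: P₀ = D₁/(r − g), with D₁ = 0.99 given directly.
P₀ = 0.9900 / (0.042 − 0.019) = 0.9900 / 0.023 = 43.0435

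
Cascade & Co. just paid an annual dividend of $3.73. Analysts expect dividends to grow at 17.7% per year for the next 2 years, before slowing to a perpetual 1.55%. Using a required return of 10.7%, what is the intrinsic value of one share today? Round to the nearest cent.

$54.98

Two-stage DDM. Project D₁…D_2 at 0.177, terminal growth 0.0155, discount at r = 0.107.
D_1 = 4.3902
D_2 = 5.1673
Terminal value at t=2: TV = D_3/(r−g) = 5.2474/(0.107−0.0155) = 57.3483
P₀ = 4.3902/(1+0.107)^1 + 5.1673/(1+0.107)^2 + 57.3483/(1+0.107)^2 = 54.9803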